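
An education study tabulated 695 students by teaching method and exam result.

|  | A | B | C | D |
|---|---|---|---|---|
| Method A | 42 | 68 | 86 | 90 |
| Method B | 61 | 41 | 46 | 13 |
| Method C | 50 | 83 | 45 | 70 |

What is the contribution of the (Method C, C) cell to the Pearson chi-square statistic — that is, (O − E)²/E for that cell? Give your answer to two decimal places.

Row total (Method C) = 248; column total (C) = 177; N = 695.
Expected count E = 248 × 177 / 695 = 63.160.
Contribution = (O − E)²/E = (45 − 63.160)² / 63.160 = 5.22.

5.22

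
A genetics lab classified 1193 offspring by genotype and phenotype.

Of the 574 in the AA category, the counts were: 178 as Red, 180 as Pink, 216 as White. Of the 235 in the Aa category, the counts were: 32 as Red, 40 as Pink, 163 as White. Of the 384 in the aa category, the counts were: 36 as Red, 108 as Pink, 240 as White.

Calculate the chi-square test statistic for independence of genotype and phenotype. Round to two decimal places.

Row totals: 574, 235, 384. Column totals: 246, 328, 619. Grand total N = 1193.
Expected counts (row total × column total / N):
  AA, Red: 574×246/1193 = 118.360
  AA, Pink: 574×328/1193 = 157.814
  AA, White: 574×619/1193 = 297.826
  Aa, Red: 235×246/1193 = 48.458
  Aa, Pink: 235×328/1193 = 64.610
  Aa, White: 235×619/1193 = 121.932
  aa, Red: 384×246/1193 = 79.182
  aa, Pink: 384×328/1193 = 105.576
  aa, White: 384×619/1193 = 199.242
Contributions (O − E)²/E:
  (178 − 118.360)²/118.360 = 30.0518
  (180 − 157.814)²/157.814 = 3.1190
  (216 − 297.826)²/297.826 = 22.4812
  (32 − 48.458)²/48.458 = 5.5897
  (40 − 64.610)²/64.610 = 9.3740
  (163 − 121.932)²/121.932 = 13.8321
  (36 − 79.182)²/79.182 = 23.5494
  (108 − 105.576)²/105.576 = 0.0557
  (240 − 199.242)²/199.242 = 8.3377
χ² = 30.0518 + 3.1190 + 22.4812 + 5.5897 + 9.3740 + 13.8321 + 23.5494 + 0.0557 + 8.3377 = 116.39

116.39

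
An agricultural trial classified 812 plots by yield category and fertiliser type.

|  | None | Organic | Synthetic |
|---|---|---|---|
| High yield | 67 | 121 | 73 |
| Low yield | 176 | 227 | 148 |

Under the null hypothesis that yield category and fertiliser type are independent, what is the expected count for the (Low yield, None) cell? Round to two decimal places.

Row total (Low yield) = 551; column total (None) = 243; grand total N = 812.
Expected count = (row total × column total) / N = 551 × 243 / 812 = 164.89.

164.89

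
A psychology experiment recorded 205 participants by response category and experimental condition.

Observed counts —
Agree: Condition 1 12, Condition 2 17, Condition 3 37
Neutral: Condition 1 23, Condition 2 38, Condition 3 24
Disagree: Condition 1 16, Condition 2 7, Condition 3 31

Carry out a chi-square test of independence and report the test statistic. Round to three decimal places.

22.466

Row totals: 66, 85, 54. Column totals: 51, 62, 92. Grand total N = 205.
Expected counts (row total × column total / N):
  Agree, Condition 1: 66×51/205 = 16.4195
  Agree, Condition 2: 66×62/205 = 19.9610
  Agree, Condition 3: 66×92/205 = 29.6195
  Neutral, Condition 1: 85×51/205 = 21.1463
  Neutral, Condition 2: 85×62/205 = 25.7073
  Neutral, Condition 3: 85×92/205 = 38.1463
  Disagree, Condition 1: 54×51/205 = 13.4341
  Disagree, Condition 2: 54×62/205 = 16.3317
  Disagree, Condition 3: 54×92/205 = 24.2341
Contributions (O − E)²/E:
  (12 − 16.4195)²/16.4195 = 1.1896
  (17 − 19.9610)²/19.9610 = 0.4392
  (37 − 29.6195)²/29.6195 = 1.8391
  (23 − 21.1463)²/21.1463 = 0.1625
  (38 − 25.7073)²/25.7073 = 5.8781
  (24 − 38.1463)²/38.1463 = 5.2461
  (16 − 13.4341)²/13.4341 = 0.4901
  (7 − 16.3317)²/16.3317 = 5.3320
  (31 − 24.2341)²/24.2341 = 1.8890
χ² = 1.1896 + 0.4392 + 1.8391 + 0.1625 + 5.8781 + 5.2461 + 0.4901 + 5.3320 + 1.8890 = 22.466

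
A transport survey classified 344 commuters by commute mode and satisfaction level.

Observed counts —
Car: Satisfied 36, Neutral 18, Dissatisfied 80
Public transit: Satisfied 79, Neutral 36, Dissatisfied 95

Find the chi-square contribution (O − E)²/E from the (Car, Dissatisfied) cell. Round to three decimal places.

2.053

Row total (Car) = 134; column total (Dissatisfied) = 175; N = 344.
Expected count E = 134 × 175 / 344 = 68.1686.
Contribution = (O − E)²/E = (80 − 68.1686)² / 68.1686 = 2.053.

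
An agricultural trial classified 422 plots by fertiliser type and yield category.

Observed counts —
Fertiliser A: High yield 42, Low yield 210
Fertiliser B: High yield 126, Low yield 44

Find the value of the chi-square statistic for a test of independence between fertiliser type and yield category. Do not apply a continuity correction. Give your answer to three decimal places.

139.834

Row totals: 252, 170. Column totals: 168, 254. Grand total N = 422.
Expected counts (row total × column total / N):
  Fertiliser A, High yield: 252×168/422 = 100.3223
  Fertiliser A, Low yield: 252×254/422 = 151.6777
  Fertiliser B, High yield: 170×168/422 = 67.6777
  Fertiliser B, Low yield: 170×254/422 = 102.3223
Contributions (O − E)²/E:
  (42 − 100.3223)²/100.3223 = 33.9056
  (210 − 151.6777)²/151.6777 = 22.4258
  (126 − 67.6777)²/67.6777 = 50.2601
  (44 − 102.3223)²/102.3223 = 33.2429
χ² = 33.9056 + 22.4258 + 50.2601 + 33.2429 = 139.834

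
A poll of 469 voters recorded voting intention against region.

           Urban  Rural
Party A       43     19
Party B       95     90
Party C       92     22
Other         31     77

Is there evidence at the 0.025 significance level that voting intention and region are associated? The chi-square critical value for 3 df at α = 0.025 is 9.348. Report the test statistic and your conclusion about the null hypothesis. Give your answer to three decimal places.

Row totals: 62, 185, 114, 108. Column totals: 261, 208. Grand total N = 469.
Expected counts (row total × column total / N):
  Party A, Urban: 62×261/469 = 34.5032
  Party A, Rural: 62×208/469 = 27.4968
  Party B, Urban: 185×261/469 = 102.9531
  Party B, Rural: 185×208/469 = 82.0469
  Party C, Urban: 114×261/469 = 63.4414
  Party C, Rural: 114×208/469 = 50.5586
  Other, Urban: 108×261/469 = 60.1023
  Other, Rural: 108×208/469 = 47.8977
Contributions (O − E)²/E:
  (43 − 34.5032)²/34.5032 = 2.0924
  (19 − 27.4968)²/27.4968 = 2.6256
  (95 − 102.9531)²/102.9531 = 0.6144
  (90 − 82.0469)²/82.0469 = 0.7709
  (92 − 63.4414)²/63.4414 = 12.8559
  (22 − 50.5586)²/50.5586 = 16.1316
  (31 − 60.1023)²/60.1023 = 14.0917
  (77 − 47.8977)²/47.8977 = 17.6823
χ² = 2.0924 + 2.6256 + 0.6144 + 0.7709 + 12.8559 + 16.1316 + 14.0917 + 17.6823 = 66.865
df = (4−1)(2−1) = 3. Since 66.865 > 9.348, reject the null hypothesis of independence at α = 0.025.

66.865; reject H₀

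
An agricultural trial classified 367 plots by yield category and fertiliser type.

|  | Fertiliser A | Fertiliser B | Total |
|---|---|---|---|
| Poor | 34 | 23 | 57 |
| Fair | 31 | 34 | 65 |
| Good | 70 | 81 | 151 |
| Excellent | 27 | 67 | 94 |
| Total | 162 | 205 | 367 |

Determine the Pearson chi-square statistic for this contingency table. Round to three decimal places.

15.255

Grand total N = 367.
Expected counts (row total × column total / N):
  Poor, Fertiliser A: 57×162/367 = 25.1608
  Poor, Fertiliser B: 57×205/367 = 31.8392
  Fair, Fertiliser A: 65×162/367 = 28.6921
  Fair, Fertiliser B: 65×205/367 = 36.3079
  Good, Fertiliser A: 151×162/367 = 66.6540
  Good, Fertiliser B: 151×205/367 = 84.3460
  Excellent, Fertiliser A: 94×162/367 = 41.4932
  Excellent, Fertiliser B: 94×205/367 = 52.5068
Contributions (O − E)²/E:
  (34 − 25.1608)²/25.1608 = 3.1053
  (23 − 31.8392)²/31.8392 = 2.4539
  (31 − 28.6921)²/28.6921 = 0.1856
  (34 − 36.3079)²/36.3079 = 0.1467
  (70 − 66.6540)²/66.6540 = 0.1680
  (81 − 84.3460)²/84.3460 = 0.1327
  (27 − 41.4932)²/41.4932 = 5.0623
  (67 − 52.5068)²/52.5068 = 4.0005
χ² = 3.1053 + 2.4539 + 0.1856 + 0.1467 + 0.1680 + 0.1327 + 5.0623 + 4.0005 = 15.255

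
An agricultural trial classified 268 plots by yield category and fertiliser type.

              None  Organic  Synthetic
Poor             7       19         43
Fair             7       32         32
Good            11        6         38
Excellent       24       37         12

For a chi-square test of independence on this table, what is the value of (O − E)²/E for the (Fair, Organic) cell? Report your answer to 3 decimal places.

2.023

Row total (Fair) = 71; column total (Organic) = 94; N = 268.
Expected count E = 71 × 94 / 268 = 24.9030.
Contribution = (O − E)²/E = (32 − 24.9030)² / 24.9030 = 2.023.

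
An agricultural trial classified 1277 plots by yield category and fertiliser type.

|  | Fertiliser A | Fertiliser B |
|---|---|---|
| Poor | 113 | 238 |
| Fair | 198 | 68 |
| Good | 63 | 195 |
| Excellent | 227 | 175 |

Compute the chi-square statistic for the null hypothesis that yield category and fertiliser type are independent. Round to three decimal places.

178.522

Row totals: 351, 266, 258, 402. Column totals: 601, 676. Grand total N = 1277.
Expected counts (row total × column total / N):
  Poor, Fertiliser A: 351×601/1277 = 165.1926
  Poor, Fertiliser B: 351×676/1277 = 185.8074
  Fair, Fertiliser A: 266×601/1277 = 125.1887
  Fair, Fertiliser B: 266×676/1277 = 140.8113
  Good, Fertiliser A: 258×601/1277 = 121.4236
  Good, Fertiliser B: 258×676/1277 = 136.5764
  Excellent, Fertiliser A: 402×601/1277 = 189.1950
  Excellent, Fertiliser B: 402×676/1277 = 212.8050
Contributions (O − E)²/E:
  (113 − 165.1926)²/165.1926 = 16.4903
  (238 − 185.8074)²/185.8074 = 14.6607
  (198 − 125.1887)²/125.1887 = 42.3480
  (68 − 140.8113)²/140.8113 = 37.6496
  (63 − 121.4236)²/121.4236 = 28.1108
  (195 − 136.5764)²/136.5764 = 24.9920
  (227 − 189.1950)²/189.1950 = 7.5542
  (175 − 212.8050)²/212.8050 = 6.7161
χ² = 16.4903 + 14.6607 + 42.3480 + 37.6496 + 28.1108 + 24.9920 + 7.5542 + 6.7161 = 178.522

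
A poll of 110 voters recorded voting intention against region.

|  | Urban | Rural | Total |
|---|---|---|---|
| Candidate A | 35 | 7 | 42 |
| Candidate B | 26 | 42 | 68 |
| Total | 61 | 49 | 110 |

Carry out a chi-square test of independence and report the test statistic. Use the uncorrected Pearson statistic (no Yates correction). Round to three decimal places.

21.377

Grand total N = 110.
Expected counts (row total × column total / N):
  Candidate A, Urban: 42×61/110 = 23.2909
  Candidate A, Rural: 42×49/110 = 18.7091
  Candidate B, Urban: 68×61/110 = 37.7091
  Candidate B, Rural: 68×49/110 = 30.2909
Contributions (O − E)²/E:
  (35 − 23.2909)²/23.2909 = 5.8865
  (7 − 18.7091)²/18.7091 = 7.3281
  (26 − 37.7091)²/37.7091 = 3.6358
  (42 − 30.2909)²/30.2909 = 4.5262
χ² = 5.8865 + 7.3281 + 3.6358 + 4.5262 = 21.377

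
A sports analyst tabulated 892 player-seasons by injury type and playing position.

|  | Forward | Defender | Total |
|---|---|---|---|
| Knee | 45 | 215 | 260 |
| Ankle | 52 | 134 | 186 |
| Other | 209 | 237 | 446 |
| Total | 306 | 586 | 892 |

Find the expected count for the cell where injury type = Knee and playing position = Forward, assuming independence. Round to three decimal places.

89.193

Row total (Knee) = 260; column total (Forward) = 306; grand total N = 892.
Expected count = (row total × column total) / N = 260 × 306 / 892 = 89.193.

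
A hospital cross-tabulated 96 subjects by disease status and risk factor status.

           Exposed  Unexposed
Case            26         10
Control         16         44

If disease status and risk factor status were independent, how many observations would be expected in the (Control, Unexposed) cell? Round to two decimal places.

Row total (Control) = 60; column total (Unexposed) = 54; grand total N = 96.
Expected count = (row total × column total) / N = 60 × 54 / 96 = 33.75.

33.75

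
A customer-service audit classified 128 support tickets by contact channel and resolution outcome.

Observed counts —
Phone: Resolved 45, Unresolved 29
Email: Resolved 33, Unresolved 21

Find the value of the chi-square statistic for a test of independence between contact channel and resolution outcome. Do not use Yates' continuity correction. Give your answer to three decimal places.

Row totals: 74, 54. Column totals: 78, 50. Grand total N = 128.
Expected counts (row total × column total / N):
  Phone, Resolved: 74×78/128 = 45.0938
  Phone, Unresolved: 74×50/128 = 28.9062
  Email, Resolved: 54×78/128 = 32.9062
  Email, Unresolved: 54×50/128 = 21.0938
Contributions (O − E)²/E:
  (45 − 45.0938)²/45.0938 = 0.0002
  (29 − 28.9062)²/28.9062 = 0.0003
  (33 − 32.9062)²/32.9062 = 0.0003
  (21 − 21.0938)²/21.0938 = 0.0004
χ² = 0.0002 + 0.0003 + 0.0003 + 0.0004 = 0.001

0.001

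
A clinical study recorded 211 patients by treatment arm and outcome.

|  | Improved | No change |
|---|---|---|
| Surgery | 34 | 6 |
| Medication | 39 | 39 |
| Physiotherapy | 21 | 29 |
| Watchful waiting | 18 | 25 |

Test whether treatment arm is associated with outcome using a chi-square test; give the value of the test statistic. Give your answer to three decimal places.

Row totals: 40, 78, 50, 43. Column totals: 112, 99. Grand total N = 211.
Expected counts (row total × column total / N):
  Surgery, Improved: 40×112/211 = 21.2322
  Surgery, No change: 40×99/211 = 18.7678
  Medication, Improved: 78×112/211 = 41.4028
  Medication, No change: 78×99/211 = 36.5972
  Physiotherapy, Improved: 50×112/211 = 26.5403
  Physiotherapy, No change: 50×99/211 = 23.4597
  Watchful waiting, Improved: 43×112/211 = 22.8246
  Watchful waiting, No change: 43×99/211 = 20.1754
Contributions (O − E)²/E:
  (34 − 21.2322)²/21.2322 = 7.6778
  (6 − 18.7678)²/18.7678 = 8.6860
  (39 − 41.4028)²/41.4028 = 0.1394
  (39 − 36.5972)²/36.5972 = 0.1578
  (21 − 26.5403)²/26.5403 = 1.1565
  (29 − 23.4597)²/23.4597 = 1.3084
  (18 − 22.8246)²/22.8246 = 1.0198
  (25 − 20.1754)²/20.1754 = 1.1537
χ² = 7.6778 + 8.6860 + 0.1394 + 0.1578 + 1.1565 + 1.3084 + 1.0198 + 1.1537 = 21.299

21.299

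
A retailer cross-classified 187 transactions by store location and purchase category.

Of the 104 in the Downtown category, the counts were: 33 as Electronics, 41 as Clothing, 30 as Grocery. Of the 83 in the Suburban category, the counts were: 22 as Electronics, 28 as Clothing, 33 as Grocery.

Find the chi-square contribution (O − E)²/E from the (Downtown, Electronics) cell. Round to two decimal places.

Row total (Downtown) = 104; column total (Electronics) = 55; N = 187.
Expected count E = 104 × 55 / 187 = 30.588.
Contribution = (O − E)²/E = (33 − 30.588)² / 30.588 = 0.19.

0.19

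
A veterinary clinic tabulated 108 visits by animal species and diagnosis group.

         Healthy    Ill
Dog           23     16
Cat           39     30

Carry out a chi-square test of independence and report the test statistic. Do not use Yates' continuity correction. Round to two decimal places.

Row totals: 39, 69. Column totals: 62, 46. Grand total N = 108.
Expected counts (row total × column total / N):
  Dog, Healthy: 39×62/108 = 22.389
  Dog, Ill: 39×46/108 = 16.611
  Cat, Healthy: 69×62/108 = 39.611
  Cat, Ill: 69×46/108 = 29.389
Contributions (O − E)²/E:
  (23 − 22.389)²/22.389 = 0.0167
  (16 − 16.611)²/16.611 = 0.0225
  (39 − 39.611)²/39.611 = 0.0094
  (30 − 29.389)²/29.389 = 0.0127
χ² = 0.0167 + 0.0225 + 0.0094 + 0.0127 = 0.06

0.06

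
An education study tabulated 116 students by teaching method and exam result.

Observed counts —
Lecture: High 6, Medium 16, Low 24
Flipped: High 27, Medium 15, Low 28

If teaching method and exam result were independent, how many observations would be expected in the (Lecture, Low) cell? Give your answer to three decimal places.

Row total (Lecture) = 46; column total (Low) = 52; grand total N = 116.
Expected count = (row total × column total) / N = 46 × 52 / 116 = 20.621.

20.621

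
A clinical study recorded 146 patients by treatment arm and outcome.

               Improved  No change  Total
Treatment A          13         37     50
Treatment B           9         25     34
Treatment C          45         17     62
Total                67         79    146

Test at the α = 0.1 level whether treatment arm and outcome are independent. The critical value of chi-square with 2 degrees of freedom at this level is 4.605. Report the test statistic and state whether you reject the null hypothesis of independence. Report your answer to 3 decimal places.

Grand total N = 146.
Expected counts (row total × column total / N):
  Treatment A, Improved: 50×67/146 = 22.9452
  Treatment A, No change: 50×79/146 = 27.0548
  Treatment B, Improved: 34×67/146 = 15.6027
  Treatment B, No change: 34×79/146 = 18.3973
  Treatment C, Improved: 62×67/146 = 28.4521
  Treatment C, No change: 62×79/146 = 33.5479
Contributions (O − E)²/E:
  (13 − 22.9452)²/22.9452 = 4.3106
  (37 − 27.0548)²/27.0548 = 3.6558
  (9 − 15.6027)²/15.6027 = 2.7941
  (25 − 18.3973)²/18.3973 = 2.3697
  (45 − 28.4521)²/28.4521 = 9.6244
  (17 − 33.5479)²/33.5479 = 8.1624
χ² = 4.3106 + 3.6558 + 2.7941 + 2.3697 + 9.6244 + 8.1624 = 30.917
df = (3−1)(2−1) = 2. Since 30.917 > 4.605, reject the null hypothesis of independence at α = 0.1.

30.917; reject H₀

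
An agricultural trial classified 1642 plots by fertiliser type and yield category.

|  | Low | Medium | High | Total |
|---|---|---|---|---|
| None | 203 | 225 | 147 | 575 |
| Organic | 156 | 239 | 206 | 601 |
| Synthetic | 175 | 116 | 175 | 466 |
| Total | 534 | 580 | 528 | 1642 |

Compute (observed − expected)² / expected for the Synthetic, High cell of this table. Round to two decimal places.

4.22

Row total (Synthetic) = 466; column total (High) = 528; N = 1642.
Expected count E = 466 × 528 / 1642 = 149.847.
Contribution = (O − E)²/E = (175 − 149.847)² / 149.847 = 4.22.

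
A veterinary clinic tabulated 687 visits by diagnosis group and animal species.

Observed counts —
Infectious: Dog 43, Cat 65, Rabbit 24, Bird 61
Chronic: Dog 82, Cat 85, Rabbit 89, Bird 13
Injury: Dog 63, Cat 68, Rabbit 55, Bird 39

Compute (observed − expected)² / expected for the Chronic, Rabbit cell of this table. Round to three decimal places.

8.195

Row total (Chronic) = 269; column total (Rabbit) = 168; N = 687.
Expected count E = 269 × 168 / 687 = 65.7817.
Contribution = (O − E)²/E = (89 − 65.7817)² / 65.7817 = 8.195.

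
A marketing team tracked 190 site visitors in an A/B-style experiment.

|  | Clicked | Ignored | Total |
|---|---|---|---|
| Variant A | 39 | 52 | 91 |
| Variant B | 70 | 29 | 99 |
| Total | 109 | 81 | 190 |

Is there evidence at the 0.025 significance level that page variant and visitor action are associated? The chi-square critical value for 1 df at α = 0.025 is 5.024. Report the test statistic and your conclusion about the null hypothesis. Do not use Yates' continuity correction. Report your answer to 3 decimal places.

Grand total N = 190.
Expected counts (row total × column total / N):
  Variant A, Clicked: 91×109/190 = 52.2053
  Variant A, Ignored: 91×81/190 = 38.7947
  Variant B, Clicked: 99×109/190 = 56.7947
  Variant B, Ignored: 99×81/190 = 42.2053
Contributions (O − E)²/E:
  (39 − 52.2053)²/52.2053 = 3.3403
  (52 − 38.7947)²/38.7947 = 4.4949
  (70 − 56.7947)²/56.7947 = 3.0704
  (29 − 42.2053)²/42.2053 = 4.1317
χ² = 3.3403 + 4.4949 + 3.0704 + 4.1317 = 15.037
df = (2−1)(2−1) = 1. Since 15.037 > 5.024, reject the null hypothesis of independence at α = 0.025.

15.037; reject H₀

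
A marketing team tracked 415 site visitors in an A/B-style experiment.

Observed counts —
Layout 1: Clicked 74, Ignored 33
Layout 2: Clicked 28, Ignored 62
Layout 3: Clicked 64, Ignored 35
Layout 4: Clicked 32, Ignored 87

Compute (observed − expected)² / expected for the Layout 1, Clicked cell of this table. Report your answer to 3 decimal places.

10.317

Row total (Layout 1) = 107; column total (Clicked) = 198; N = 415.
Expected count E = 107 × 198 / 415 = 51.0506.
Contribution = (O − E)²/E = (74 − 51.0506)² / 51.0506 = 10.317.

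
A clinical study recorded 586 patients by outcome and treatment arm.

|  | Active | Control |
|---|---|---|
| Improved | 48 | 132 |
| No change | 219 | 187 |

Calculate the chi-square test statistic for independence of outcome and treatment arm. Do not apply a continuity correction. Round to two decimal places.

37.40

Row totals: 180, 406. Column totals: 267, 319. Grand total N = 586.
Expected counts (row total × column total / N):
  Improved, Active: 180×267/586 = 82.014
  Improved, Control: 180×319/586 = 97.986
  No change, Active: 406×267/586 = 184.986
  No change, Control: 406×319/586 = 221.014
Contributions (O − E)²/E:
  (48 − 82.014)²/82.014 = 14.1068
  (132 − 97.986)²/97.986 = 11.8073
  (219 − 184.986)²/184.986 = 6.2543
  (187 − 221.014)²/221.014 = 5.2347
χ² = 14.1068 + 11.8073 + 6.2543 + 5.2347 = 37.40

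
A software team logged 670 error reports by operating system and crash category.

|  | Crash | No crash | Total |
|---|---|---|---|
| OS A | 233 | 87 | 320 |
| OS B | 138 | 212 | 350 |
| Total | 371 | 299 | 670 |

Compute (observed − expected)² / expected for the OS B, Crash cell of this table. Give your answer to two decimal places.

16.07

Row total (OS B) = 350; column total (Crash) = 371; N = 670.
Expected count E = 350 × 371 / 670 = 193.806.
Contribution = (O − E)²/E = (138 − 193.806)² / 193.806 = 16.07.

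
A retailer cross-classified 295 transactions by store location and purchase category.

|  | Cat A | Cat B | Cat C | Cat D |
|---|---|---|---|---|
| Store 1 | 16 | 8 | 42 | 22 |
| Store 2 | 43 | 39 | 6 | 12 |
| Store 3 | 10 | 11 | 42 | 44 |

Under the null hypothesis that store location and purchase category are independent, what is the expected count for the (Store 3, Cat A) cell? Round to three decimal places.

25.027

Row total (Store 3) = 107; column total (Cat A) = 69; grand total N = 295.
Expected count = (row total × column total) / N = 107 × 69 / 295 = 25.027.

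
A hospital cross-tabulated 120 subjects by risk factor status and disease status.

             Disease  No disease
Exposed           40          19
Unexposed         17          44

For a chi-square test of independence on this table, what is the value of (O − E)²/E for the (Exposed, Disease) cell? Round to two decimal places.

5.12

Row total (Exposed) = 59; column total (Disease) = 57; N = 120.
Expected count E = 59 × 57 / 120 = 28.025.
Contribution = (O − E)²/E = (40 − 28.025)² / 28.025 = 5.12.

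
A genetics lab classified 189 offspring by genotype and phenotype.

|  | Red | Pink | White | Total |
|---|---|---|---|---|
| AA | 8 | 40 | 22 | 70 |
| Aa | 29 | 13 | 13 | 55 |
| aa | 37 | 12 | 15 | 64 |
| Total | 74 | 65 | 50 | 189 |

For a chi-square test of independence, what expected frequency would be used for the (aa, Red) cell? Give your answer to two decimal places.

25.06

Row total (aa) = 64; column total (Red) = 74; grand total N = 189.
Expected count = (row total × column total) / N = 64 × 74 / 189 = 25.06.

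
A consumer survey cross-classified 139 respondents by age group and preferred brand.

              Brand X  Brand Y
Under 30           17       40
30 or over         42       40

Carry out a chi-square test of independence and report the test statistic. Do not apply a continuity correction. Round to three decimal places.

6.301

Row totals: 57, 82. Column totals: 59, 80. Grand total N = 139.
Expected counts (row total × column total / N):
  Under 30, Brand X: 57×59/139 = 24.1942
  Under 30, Brand Y: 57×80/139 = 32.8058
  30 or over, Brand X: 82×59/139 = 34.8058
  30 or over, Brand Y: 82×80/139 = 47.1942
Contributions (O − E)²/E:
  (17 − 24.1942)²/24.1942 = 2.1392
  (40 − 32.8058)²/32.8058 = 1.5777
  (42 − 34.8058)²/34.8058 = 1.4870
  (40 − 47.1942)²/47.1942 = 1.0967
χ² = 2.1392 + 1.5777 + 1.4870 + 1.0967 = 6.301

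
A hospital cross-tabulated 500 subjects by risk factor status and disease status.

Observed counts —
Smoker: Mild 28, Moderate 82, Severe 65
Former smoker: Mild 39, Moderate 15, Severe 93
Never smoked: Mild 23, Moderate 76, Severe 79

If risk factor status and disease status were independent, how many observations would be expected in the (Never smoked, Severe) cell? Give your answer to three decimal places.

Row total (Never smoked) = 178; column total (Severe) = 237; grand total N = 500.
Expected count = (row total × column total) / N = 178 × 237 / 500 = 84.372.

84.372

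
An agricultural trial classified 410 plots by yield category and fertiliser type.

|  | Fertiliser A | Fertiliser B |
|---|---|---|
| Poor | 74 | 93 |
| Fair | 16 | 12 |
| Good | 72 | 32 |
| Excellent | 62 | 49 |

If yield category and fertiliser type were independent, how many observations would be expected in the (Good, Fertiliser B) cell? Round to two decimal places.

47.18

Row total (Good) = 104; column total (Fertiliser B) = 186; grand total N = 410.
Expected count = (row total × column total) / N = 104 × 186 / 410 = 47.18.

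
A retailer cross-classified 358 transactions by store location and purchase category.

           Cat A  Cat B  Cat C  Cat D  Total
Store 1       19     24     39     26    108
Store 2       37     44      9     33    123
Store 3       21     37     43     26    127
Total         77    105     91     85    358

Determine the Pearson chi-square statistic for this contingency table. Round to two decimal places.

Grand total N = 358.
Expected counts (row total × column total / N):
  Store 1, Cat A: 108×77/358 = 23.229
  Store 1, Cat B: 108×105/358 = 31.676
  Store 1, Cat C: 108×91/358 = 27.453
  Store 1, Cat D: 108×85/358 = 25.642
  Store 2, Cat A: 123×77/358 = 26.455
  Store 2, Cat B: 123×105/358 = 36.075
  Store 2, Cat C: 123×91/358 = 31.265
  Store 2, Cat D: 123×85/358 = 29.204
  Store 3, Cat A: 127×77/358 = 27.316
  Store 3, Cat B: 127×105/358 = 37.249
  Store 3, Cat C: 127×91/358 = 32.282
  Store 3, Cat D: 127×85/358 = 30.154
Contributions (O − E)²/E:
  (19 − 23.229)²/23.229 = 0.7699
  (24 − 31.676)²/31.676 = 1.8601
  (39 − 27.453)²/27.453 = 4.8568
  (26 − 25.642)²/25.642 = 0.0050
  (37 − 26.455)²/26.455 = 4.2033
  (44 − 36.075)²/36.075 = 1.7410
  (9 − 31.265)²/31.265 = 15.8558
  (33 − 29.204)²/29.204 = 0.4934
  (21 − 27.316)²/27.316 = 1.4604
  (37 − 37.249)²/37.249 = 0.0017
  (43 − 32.282)²/32.282 = 3.5585
  (26 − 30.154)²/30.154 = 0.5723
χ² = 0.7699 + 1.8601 + 4.8568 + 0.0050 + 4.2033 + 1.7410 + 15.8558 + 0.4934 + 1.4604 + 0.0017 + 3.5585 + 0.5723 = 35.38

35.38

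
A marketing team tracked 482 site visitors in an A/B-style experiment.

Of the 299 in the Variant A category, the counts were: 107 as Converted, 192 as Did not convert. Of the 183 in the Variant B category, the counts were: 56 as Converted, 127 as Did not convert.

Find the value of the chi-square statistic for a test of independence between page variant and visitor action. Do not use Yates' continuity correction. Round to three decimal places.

Row totals: 299, 183. Column totals: 163, 319. Grand total N = 482.
Expected counts (row total × column total / N):
  Variant A, Converted: 299×163/482 = 101.1141
  Variant A, Did not convert: 299×319/482 = 197.8859
  Variant B, Converted: 183×163/482 = 61.8859
  Variant B, Did not convert: 183×319/482 = 121.1141
Contributions (O − E)²/E:
  (107 − 101.1141)²/101.1141 = 0.3426
  (192 − 197.8859)²/197.8859 = 0.1751
  (56 − 61.8859)²/61.8859 = 0.5598
  (127 − 121.1141)²/121.1141 = 0.2860
χ² = 0.3426 + 0.1751 + 0.5598 + 0.2860 = 1.364

1.364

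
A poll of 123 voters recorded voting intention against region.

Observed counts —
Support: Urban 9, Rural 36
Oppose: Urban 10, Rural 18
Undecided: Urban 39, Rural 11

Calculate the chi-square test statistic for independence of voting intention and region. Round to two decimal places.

Row totals: 45, 28, 50. Column totals: 58, 65. Grand total N = 123.
Expected counts (row total × column total / N):
  Support, Urban: 45×58/123 = 21.220
  Support, Rural: 45×65/123 = 23.780
  Oppose, Urban: 28×58/123 = 13.203
  Oppose, Rural: 28×65/123 = 14.797
  Undecided, Urban: 50×58/123 = 23.577
  Undecided, Rural: 50×65/123 = 26.423
Contributions (O − E)²/E:
  (9 − 21.220)²/21.220 = 7.0372
  (36 − 23.780)²/23.780 = 6.2796
  (10 − 13.203)²/13.203 = 0.7770
  (18 − 14.797)²/14.797 = 0.6933
  (39 − 23.577)²/23.577 = 10.0890
  (11 − 26.423)²/26.423 = 9.0023
χ² = 7.0372 + 6.2796 + 0.7770 + 0.6933 + 10.0890 + 9.0023 = 33.88

33.88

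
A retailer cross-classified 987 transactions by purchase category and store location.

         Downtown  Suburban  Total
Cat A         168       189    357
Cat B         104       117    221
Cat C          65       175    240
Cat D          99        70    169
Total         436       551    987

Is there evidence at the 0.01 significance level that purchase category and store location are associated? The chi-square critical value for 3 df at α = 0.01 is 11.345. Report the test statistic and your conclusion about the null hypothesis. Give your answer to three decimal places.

44.599; reject H₀

Grand total N = 987.
Expected counts (row total × column total / N):
  Cat A, Downtown: 357×436/987 = 157.7021
  Cat A, Suburban: 357×551/987 = 199.2979
  Cat B, Downtown: 221×436/987 = 97.6251
  Cat B, Suburban: 221×551/987 = 123.3749
  Cat C, Downtown: 240×436/987 = 106.0182
  Cat C, Suburban: 240×551/987 = 133.9818
  Cat D, Downtown: 169×436/987 = 74.6545
  Cat D, Suburban: 169×551/987 = 94.3455
Contributions (O − E)²/E:
  (168 − 157.7021)²/157.7021 = 0.6724
  (189 − 199.2979)²/199.2979 = 0.5321
  (104 − 97.6251)²/97.6251 = 0.4163
  (117 − 123.3749)²/123.3749 = 0.3294
  (65 − 106.0182)²/106.0182 = 15.8698
  (175 − 133.9818)²/133.9818 = 12.5576
  (99 − 74.6545)²/74.6545 = 7.9393
  (70 − 94.3455)²/94.3455 = 6.2823
χ² = 0.6724 + 0.5321 + 0.4163 + 0.3294 + 15.8698 + 12.5576 + 7.9393 + 6.2823 = 44.599
df = (4−1)(2−1) = 3. Since 44.599 > 11.345, reject the null hypothesis of independence at α = 0.01.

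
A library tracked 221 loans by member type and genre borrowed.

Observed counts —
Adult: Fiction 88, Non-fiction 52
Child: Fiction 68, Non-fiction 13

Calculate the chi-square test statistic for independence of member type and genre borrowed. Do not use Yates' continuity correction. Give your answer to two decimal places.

11.00

Row totals: 140, 81. Column totals: 156, 65. Grand total N = 221.
Expected counts (row total × column total / N):
  Adult, Fiction: 140×156/221 = 98.824
  Adult, Non-fiction: 140×65/221 = 41.176
  Child, Fiction: 81×156/221 = 57.176
  Child, Non-fiction: 81×65/221 = 23.824
Contributions (O − E)²/E:
  (88 − 98.824)²/98.824 = 1.1855
  (52 − 41.176)²/41.176 = 2.8453
  (68 − 57.176)²/57.176 = 2.0491
  (13 − 23.824)²/23.824 = 4.9177
χ² = 1.1855 + 2.8453 + 2.0491 + 4.9177 = 11.00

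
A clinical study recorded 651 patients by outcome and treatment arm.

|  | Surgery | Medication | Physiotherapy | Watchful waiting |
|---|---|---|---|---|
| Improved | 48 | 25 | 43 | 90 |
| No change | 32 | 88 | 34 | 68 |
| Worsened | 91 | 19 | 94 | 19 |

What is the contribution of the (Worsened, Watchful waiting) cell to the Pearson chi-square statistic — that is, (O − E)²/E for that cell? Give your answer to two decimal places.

Row total (Worsened) = 223; column total (Watchful waiting) = 177; N = 651.
Expected count E = 223 × 177 / 651 = 60.631.
Contribution = (O − E)²/E = (19 − 60.631)² / 60.631 = 28.59.

28.59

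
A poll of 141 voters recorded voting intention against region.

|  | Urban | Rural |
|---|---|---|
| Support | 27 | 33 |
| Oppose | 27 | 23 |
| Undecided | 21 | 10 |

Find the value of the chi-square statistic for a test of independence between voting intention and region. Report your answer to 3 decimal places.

4.266

Row totals: 60, 50, 31. Column totals: 75, 66. Grand total N = 141.
Expected counts (row total × column total / N):
  Support, Urban: 60×75/141 = 31.9149
  Support, Rural: 60×66/141 = 28.0851
  Oppose, Urban: 50×75/141 = 26.5957
  Oppose, Rural: 50×66/141 = 23.4043
  Undecided, Urban: 31×75/141 = 16.4894
  Undecided, Rural: 31×66/141 = 14.5106
Contributions (O − E)²/E:
  (27 − 31.9149)²/31.9149 = 0.7569
  (33 − 28.0851)²/28.0851 = 0.8601
  (27 − 26.5957)²/26.5957 = 0.0061
  (23 − 23.4043)²/23.4043 = 0.0070
  (21 − 16.4894)²/16.4894 = 1.2339
  (10 − 14.5106)²/14.5106 = 1.4021
χ² = 0.7569 + 0.8601 + 0.0061 + 0.0070 + 1.2339 + 1.4021 = 4.266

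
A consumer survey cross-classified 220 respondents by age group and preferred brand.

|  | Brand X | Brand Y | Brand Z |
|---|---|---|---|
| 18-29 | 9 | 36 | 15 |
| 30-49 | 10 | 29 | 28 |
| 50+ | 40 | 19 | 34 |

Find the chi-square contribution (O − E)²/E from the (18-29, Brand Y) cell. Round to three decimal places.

7.481

Row total (18-29) = 60; column total (Brand Y) = 84; N = 220.
Expected count E = 60 × 84 / 220 = 22.9091.
Contribution = (O − E)²/E = (36 − 22.9091)² / 22.9091 = 7.481.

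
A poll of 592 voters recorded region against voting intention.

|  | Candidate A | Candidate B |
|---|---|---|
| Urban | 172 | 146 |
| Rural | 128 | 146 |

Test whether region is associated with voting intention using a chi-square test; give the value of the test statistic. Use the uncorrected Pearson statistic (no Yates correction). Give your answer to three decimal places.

3.201

Row totals: 318, 274. Column totals: 300, 292. Grand total N = 592.
Expected counts (row total × column total / N):
  Urban, Candidate A: 318×300/592 = 161.1486
  Urban, Candidate B: 318×292/592 = 156.8514
  Rural, Candidate A: 274×300/592 = 138.8514
  Rural, Candidate B: 274×292/592 = 135.1486
Contributions (O − E)²/E:
  (172 − 161.1486)²/161.1486 = 0.7307
  (146 − 156.8514)²/156.8514 = 0.7507
  (128 − 138.8514)²/138.8514 = 0.8480
  (146 − 135.1486)²/135.1486 = 0.8713
χ² = 0.7307 + 0.7507 + 0.8480 + 0.8713 = 3.201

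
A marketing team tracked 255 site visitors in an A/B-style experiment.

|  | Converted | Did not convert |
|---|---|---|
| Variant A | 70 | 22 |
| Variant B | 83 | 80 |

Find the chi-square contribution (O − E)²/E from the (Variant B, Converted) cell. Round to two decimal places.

2.24

Row total (Variant B) = 163; column total (Converted) = 153; N = 255.
Expected count E = 163 × 153 / 255 = 97.800.
Contribution = (O − E)²/E = (83 − 97.800)² / 97.800 = 2.24.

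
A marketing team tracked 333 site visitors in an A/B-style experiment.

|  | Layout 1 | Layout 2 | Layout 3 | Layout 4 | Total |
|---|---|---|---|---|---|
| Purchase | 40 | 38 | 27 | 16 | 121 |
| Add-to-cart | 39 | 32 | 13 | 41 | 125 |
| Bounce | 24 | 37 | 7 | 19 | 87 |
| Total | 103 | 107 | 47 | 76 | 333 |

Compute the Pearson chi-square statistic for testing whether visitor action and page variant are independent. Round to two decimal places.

24.73

Grand total N = 333.
Expected counts (row total × column total / N):
  Purchase, Layout 1: 121×103/333 = 37.426
  Purchase, Layout 2: 121×107/333 = 38.880
  Purchase, Layout 3: 121×47/333 = 17.078
  Purchase, Layout 4: 121×76/333 = 27.616
  Add-to-cart, Layout 1: 125×103/333 = 38.664
  Add-to-cart, Layout 2: 125×107/333 = 40.165
  Add-to-cart, Layout 3: 125×47/333 = 17.643
  Add-to-cart, Layout 4: 125×76/333 = 28.529
  Bounce, Layout 1: 87×103/333 = 26.910
  Bounce, Layout 2: 87×107/333 = 27.955
  Bounce, Layout 3: 87×47/333 = 12.279
  Bounce, Layout 4: 87×76/333 = 19.856
Contributions (O − E)²/E:
  (40 − 37.426)²/37.426 = 0.1770
  (38 − 38.880)²/38.880 = 0.0199
  (27 − 17.078)²/17.078 = 5.7645
  (16 − 27.616)²/27.616 = 4.8860
  (39 − 38.664)²/38.664 = 0.0029
  (32 − 40.165)²/40.165 = 1.6598
  (13 − 17.643)²/17.643 = 1.2219
  (41 − 28.529)²/28.529 = 5.4515
  (24 − 26.910)²/26.910 = 0.3147
  (37 − 27.955)²/27.955 = 2.9266
  (7 − 12.279)²/12.279 = 2.2696
  (19 − 19.856)²/19.856 = 0.0369
χ² = 0.1770 + 0.0199 + 5.7645 + 4.8860 + 0.0029 + 1.6598 + 1.2219 + 5.4515 + 0.3147 + 2.9266 + 2.2696 + 0.0369 = 24.73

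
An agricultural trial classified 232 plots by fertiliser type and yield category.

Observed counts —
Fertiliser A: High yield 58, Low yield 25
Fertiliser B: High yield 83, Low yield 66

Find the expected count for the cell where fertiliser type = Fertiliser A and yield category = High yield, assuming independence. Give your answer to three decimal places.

Row total (Fertiliser A) = 83; column total (High yield) = 141; grand total N = 232.
Expected count = (row total × column total) / N = 83 × 141 / 232 = 50.444.

50.444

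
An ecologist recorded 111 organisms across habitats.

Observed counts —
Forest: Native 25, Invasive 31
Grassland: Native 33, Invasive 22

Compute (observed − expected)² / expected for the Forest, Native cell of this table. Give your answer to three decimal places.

Row total (Forest) = 56; column total (Native) = 58; N = 111.
Expected count E = 56 × 58 / 111 = 29.2613.
Contribution = (O − E)²/E = (25 − 29.2613)² / 29.2613 = 0.621.

0.621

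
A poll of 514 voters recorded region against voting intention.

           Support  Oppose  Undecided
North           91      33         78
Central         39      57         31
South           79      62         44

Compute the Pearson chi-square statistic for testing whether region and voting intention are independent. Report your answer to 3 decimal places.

Row totals: 202, 127, 185. Column totals: 209, 152, 153. Grand total N = 514.
Expected counts (row total × column total / N):
  North, Support: 202×209/514 = 82.1362
  North, Oppose: 202×152/514 = 59.7354
  North, Undecided: 202×153/514 = 60.1284
  Central, Support: 127×209/514 = 51.6401
  Central, Oppose: 127×152/514 = 37.5564
  Central, Undecided: 127×153/514 = 37.8035
  South, Support: 185×209/514 = 75.2237
  South, Oppose: 185×152/514 = 54.7082
  South, Undecided: 185×153/514 = 55.0681
Contributions (O − E)²/E:
  (91 − 82.1362)²/82.1362 = 0.9565
  (33 − 59.7354)²/59.7354 = 11.9658
  (78 − 60.1284)²/60.1284 = 5.3119
  (39 − 51.6401)²/51.6401 = 3.0940
  (57 − 37.5564)²/37.5564 = 10.0663
  (31 − 37.8035)²/37.8035 = 1.2244
  (79 − 75.2237)²/75.2237 = 0.1896
  (62 − 54.7082)²/54.7082 = 0.9719
  (44 − 55.0681)²/55.0681 = 2.2246
χ² = 0.9565 + 11.9658 + 5.3119 + 3.0940 + 10.0663 + 1.2244 + 0.1896 + 0.9719 + 2.2246 = 36.005

36.005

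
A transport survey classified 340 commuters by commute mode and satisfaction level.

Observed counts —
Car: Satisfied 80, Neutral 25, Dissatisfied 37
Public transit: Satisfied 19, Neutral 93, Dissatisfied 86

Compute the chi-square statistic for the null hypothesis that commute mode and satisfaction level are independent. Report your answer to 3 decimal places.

89.497

Row totals: 142, 198. Column totals: 99, 118, 123. Grand total N = 340.
Expected counts (row total × column total / N):
  Car, Satisfied: 142×99/340 = 41.3471
  Car, Neutral: 142×118/340 = 49.2824
  Car, Dissatisfied: 142×123/340 = 51.3706
  Public transit, Satisfied: 198×99/340 = 57.6529
  Public transit, Neutral: 198×118/340 = 68.7176
  Public transit, Dissatisfied: 198×123/340 = 71.6294
Contributions (O − E)²/E:
  (80 − 41.3471)²/41.3471 = 36.1343
  (25 − 49.2824)²/49.2824 = 11.9644
  (37 − 51.3706)²/51.3706 = 4.0201
  (19 − 57.6529)²/57.6529 = 25.9145
  (93 − 68.7176)²/68.7176 = 8.5806
  (86 − 71.6294)²/71.6294 = 2.8831
χ² = 36.1343 + 11.9644 + 4.0201 + 25.9145 + 8.5806 + 2.8831 = 89.497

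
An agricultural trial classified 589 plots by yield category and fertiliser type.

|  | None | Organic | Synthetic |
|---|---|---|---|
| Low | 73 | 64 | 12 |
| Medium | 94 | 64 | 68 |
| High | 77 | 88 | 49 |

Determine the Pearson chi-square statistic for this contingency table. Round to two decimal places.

Row totals: 149, 226, 214. Column totals: 244, 216, 129. Grand total N = 589.
Expected counts (row total × column total / N):
  Low, None: 149×244/589 = 61.725
  Low, Organic: 149×216/589 = 54.642
  Low, Synthetic: 149×129/589 = 32.633
  Medium, None: 226×244/589 = 93.623
  Medium, Organic: 226×216/589 = 82.879
  Medium, Synthetic: 226×129/589 = 49.497
  High, None: 214×244/589 = 88.652
  High, Organic: 214×216/589 = 78.479
  High, Synthetic: 214×129/589 = 46.869
Contributions (O − E)²/E:
  (73 − 61.725)²/61.725 = 2.0595
  (64 − 54.642)²/54.642 = 1.6027
  (12 − 32.633)²/32.633 = 13.0457
  (94 − 93.623)²/93.623 = 0.0015
  (64 − 82.879)²/82.879 = 4.3004
  (68 − 49.497)²/49.497 = 6.9168
  (77 − 88.652)²/88.652 = 1.5315
  (88 − 78.479)²/78.479 = 1.1551
  (49 − 46.869)²/46.869 = 0.0969
χ² = 2.0595 + 1.6027 + 13.0457 + 0.0015 + 4.3004 + 6.9168 + 1.5315 + 1.1551 + 0.0969 = 30.71

30.71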